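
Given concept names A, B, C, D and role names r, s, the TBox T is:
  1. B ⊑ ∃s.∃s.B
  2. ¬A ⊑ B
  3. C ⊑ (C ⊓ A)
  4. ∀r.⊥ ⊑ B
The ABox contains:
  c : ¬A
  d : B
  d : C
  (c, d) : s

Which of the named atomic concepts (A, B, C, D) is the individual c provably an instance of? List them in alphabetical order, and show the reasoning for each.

1. c : A?  L(c) = {¬A} ∪ {¬A}
   apply at c: ¬A⊑B
   open: L(c) ⊇ {B, ¬A, ¬C, ∃s.∃s.B} (+ ∃-successors) — c ∉ A possible
2. c : B?  L(c) = {¬A} ∪ {¬B}
   clash {B, ¬B} at c — c ∈ B
3. c : C?  L(c) = {¬A} ∪ {¬C}
   apply at c: ¬A⊑B
   open: L(c) ⊇ {B, ¬A, ¬C, ∃s.∃s.B} (+ ∃-successors) — c ∉ C possible
4. c : D?  L(c) = {¬A} ∪ {¬D}
   apply at c: ¬A⊑B
   open: L(c) ⊇ {B, ¬A, ¬C, ¬D, ∃s.∃s.B} (+ ∃-successors) — c ∉ D possible
5. Entailed for c: {B}

{B}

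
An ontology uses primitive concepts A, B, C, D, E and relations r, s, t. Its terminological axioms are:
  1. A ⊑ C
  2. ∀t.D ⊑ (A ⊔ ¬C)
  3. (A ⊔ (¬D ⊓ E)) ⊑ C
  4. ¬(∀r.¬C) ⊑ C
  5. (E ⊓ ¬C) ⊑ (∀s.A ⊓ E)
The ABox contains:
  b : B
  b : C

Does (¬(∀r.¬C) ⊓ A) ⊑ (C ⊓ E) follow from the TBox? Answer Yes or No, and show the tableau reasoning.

No

1. (¬(∀r.¬C) ⊓ A) ⊑ (C ⊓ E)  ⇔  ((∃r.C ⊓ A) ⊓ (¬C ⊔ ¬E)) unsat w.r.t. T
   apply at x₀: A⊑C; ¬(∀r.¬C)⊑C
   open: L(x₀) ⊇ {A, C, ¬E, ∃r.C, ∃t.¬D} (+ ∃-successors)
2. Hence (¬(∀r.¬C) ⊓ A) ⊑ (C ⊓ E): not entailed.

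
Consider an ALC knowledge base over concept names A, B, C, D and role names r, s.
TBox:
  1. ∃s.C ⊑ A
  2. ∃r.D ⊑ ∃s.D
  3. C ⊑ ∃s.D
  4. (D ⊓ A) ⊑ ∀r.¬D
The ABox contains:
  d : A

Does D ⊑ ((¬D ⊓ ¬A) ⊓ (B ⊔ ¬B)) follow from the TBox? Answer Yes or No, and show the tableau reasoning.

1. D ⊑ ((¬D ⊓ ¬A) ⊓ (B ⊔ ¬B))  ⇔  (D ⊓ ((D ⊔ A) ⊔ (¬B ⊓ B))) unsat w.r.t. T
   open: L(x₀) ⊇ {D, ¬A, ¬C, ∀r.¬D, ∀s.¬C}
2. Hence D ⊑ ((¬D ⊓ ¬A) ⊓ (B ⊔ ¬B)): not entailed.

No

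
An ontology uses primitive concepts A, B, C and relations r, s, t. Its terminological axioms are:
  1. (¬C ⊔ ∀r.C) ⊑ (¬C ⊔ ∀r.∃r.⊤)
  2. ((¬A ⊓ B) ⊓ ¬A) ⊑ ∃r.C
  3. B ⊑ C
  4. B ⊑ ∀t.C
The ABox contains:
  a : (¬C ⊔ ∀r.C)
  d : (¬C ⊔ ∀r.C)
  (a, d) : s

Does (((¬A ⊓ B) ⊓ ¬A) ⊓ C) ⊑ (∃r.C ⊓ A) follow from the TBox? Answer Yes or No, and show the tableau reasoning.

No

1. (((¬A ⊓ B) ⊓ ¬A) ⊓ C) ⊑ (∃r.C ⊓ A)  ⇔  ((((¬A ⊓ B) ⊓ ¬A) ⊓ C) ⊓ (∀r.¬C ⊔ ¬A)) unsat w.r.t. T
   apply at x₀: ((¬A ⊓ B) ⊓ ¬A)⊑∃r.C; B⊑∀t.C
   open: L(x₀) ⊇ {B, C, ¬A, ∀t.C, ∃r.C, …} (+ ∃-successors)
2. Hence (((¬A ⊓ B) ⊓ ¬A) ⊓ C) ⊑ (∃r.C ⊓ A): not entailed.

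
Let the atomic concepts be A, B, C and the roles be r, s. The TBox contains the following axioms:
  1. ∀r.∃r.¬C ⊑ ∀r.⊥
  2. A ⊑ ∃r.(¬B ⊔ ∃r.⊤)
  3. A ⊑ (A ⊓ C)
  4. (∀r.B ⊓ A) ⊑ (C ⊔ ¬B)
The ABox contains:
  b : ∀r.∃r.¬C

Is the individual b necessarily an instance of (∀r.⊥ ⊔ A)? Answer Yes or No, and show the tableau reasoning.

Yes

1. b : (∀r.⊥ ⊔ A)?  L(b) = {∀r.∃r.¬C} ∪ {(∃r.⊤ ⊓ ¬A)}
   clash ⊥ at an ∃-successor — b ∈ (∀r.⊥ ⊔ A)
2. Hence b : (∀r.⊥ ⊔ A): entailed.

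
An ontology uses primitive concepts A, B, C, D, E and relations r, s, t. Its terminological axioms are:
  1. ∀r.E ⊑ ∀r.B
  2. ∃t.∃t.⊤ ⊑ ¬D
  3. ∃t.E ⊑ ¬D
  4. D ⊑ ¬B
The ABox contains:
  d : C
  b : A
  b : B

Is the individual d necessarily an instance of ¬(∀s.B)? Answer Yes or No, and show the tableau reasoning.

No

1. d : ¬(∀s.B)?  L(d) = {C} ∪ {∀s.B}
   open: L(d) ⊇ {C, ¬D, ∀s.B, ∃r.¬E} (+ ∃-successors) — d ∉ ¬(∀s.B) possible
2. Hence d : ¬(∀s.B): not entailed.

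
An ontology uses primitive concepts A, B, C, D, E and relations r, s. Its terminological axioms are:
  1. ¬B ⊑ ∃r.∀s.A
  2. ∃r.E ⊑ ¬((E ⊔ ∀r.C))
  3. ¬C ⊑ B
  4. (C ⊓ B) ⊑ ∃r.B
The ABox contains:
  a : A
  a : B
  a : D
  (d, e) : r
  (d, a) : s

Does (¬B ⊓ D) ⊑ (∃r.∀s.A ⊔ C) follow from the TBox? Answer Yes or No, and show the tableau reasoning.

Yes

1. (¬B ⊓ D) ⊑ (∃r.∀s.A ⊔ C)  ⇔  ((¬B ⊓ D) ⊓ (∀r.∃s.¬A ⊓ ¬C)) unsat w.r.t. T
   all branches close; clash {B, ¬B} at x₀
2. Hence (¬B ⊓ D) ⊑ (∃r.∀s.A ⊔ C): entailed.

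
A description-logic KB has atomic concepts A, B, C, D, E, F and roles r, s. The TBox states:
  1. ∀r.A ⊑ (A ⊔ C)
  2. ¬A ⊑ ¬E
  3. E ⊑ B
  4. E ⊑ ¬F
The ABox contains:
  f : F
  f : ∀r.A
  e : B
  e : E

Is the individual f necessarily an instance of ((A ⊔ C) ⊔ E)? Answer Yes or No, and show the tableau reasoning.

Yes

1. f : ((A ⊔ C) ⊔ E)?  L(f) = {F, ∀r.A} ∪ {((¬A ⊓ ¬C) ⊓ ¬E)}
   clash {C, ¬C} at f — f ∈ ((A ⊔ C) ⊔ E)
2. Hence f : ((A ⊔ C) ⊔ E): entailed.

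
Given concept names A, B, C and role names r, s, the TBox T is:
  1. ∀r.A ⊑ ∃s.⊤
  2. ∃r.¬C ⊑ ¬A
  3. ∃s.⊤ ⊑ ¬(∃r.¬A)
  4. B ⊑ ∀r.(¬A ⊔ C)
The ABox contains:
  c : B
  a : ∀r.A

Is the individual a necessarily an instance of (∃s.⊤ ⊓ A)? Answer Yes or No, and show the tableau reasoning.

No

1. a : (∃s.⊤ ⊓ A)?  L(a) = {∀r.A} ∪ {(∀s.⊥ ⊔ ¬A)}
   apply at a: ∀r.A⊑∃s.⊤
   open: L(a) ⊇ {¬A, ¬B, ∀r.A, ∀r.C, ∃s.⊤} (+ ∃-successors) — a ∉ (∃s.⊤ ⊓ A) possible
2. Hence a : (∃s.⊤ ⊓ A): not entailed.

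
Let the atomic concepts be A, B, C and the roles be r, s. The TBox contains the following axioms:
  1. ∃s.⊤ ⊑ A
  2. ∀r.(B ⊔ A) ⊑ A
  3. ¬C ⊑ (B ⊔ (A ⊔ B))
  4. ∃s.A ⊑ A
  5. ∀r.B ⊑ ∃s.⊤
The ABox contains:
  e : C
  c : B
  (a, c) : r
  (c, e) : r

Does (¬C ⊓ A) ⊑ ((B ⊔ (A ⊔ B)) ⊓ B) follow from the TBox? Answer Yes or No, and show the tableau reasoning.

1. (¬C ⊓ A) ⊑ ((B ⊔ (A ⊔ B)) ⊓ B)  ⇔  ((¬C ⊓ A) ⊓ ((¬B ⊓ (¬A ⊓ ¬B)) ⊔ ¬B)) unsat w.r.t. T
   apply at x₀: ¬C⊑(B ⊔ (A ⊔ B))
   open: L(x₀) ⊇ {A, ¬B, ¬C, ∃r.¬B} (+ ∃-successors)
2. Hence (¬C ⊓ A) ⊑ ((B ⊔ (A ⊔ B)) ⊓ B): not entailed.

No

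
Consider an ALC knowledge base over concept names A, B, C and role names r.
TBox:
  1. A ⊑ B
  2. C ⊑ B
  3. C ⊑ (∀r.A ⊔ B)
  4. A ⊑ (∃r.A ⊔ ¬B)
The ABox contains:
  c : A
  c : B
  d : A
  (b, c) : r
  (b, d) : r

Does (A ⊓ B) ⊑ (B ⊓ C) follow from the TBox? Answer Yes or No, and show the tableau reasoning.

No

1. (A ⊓ B) ⊑ (B ⊓ C)  ⇔  ((A ⊓ B) ⊓ (¬B ⊔ ¬C)) unsat w.r.t. T
   apply at x₀: A⊑(∃r.A ⊔ ¬B)
   open: L(x₀) ⊇ {A, B, ¬C, ∃r.A} (+ ∃-successors)
2. Hence (A ⊓ B) ⊑ (B ⊓ C): not entailed.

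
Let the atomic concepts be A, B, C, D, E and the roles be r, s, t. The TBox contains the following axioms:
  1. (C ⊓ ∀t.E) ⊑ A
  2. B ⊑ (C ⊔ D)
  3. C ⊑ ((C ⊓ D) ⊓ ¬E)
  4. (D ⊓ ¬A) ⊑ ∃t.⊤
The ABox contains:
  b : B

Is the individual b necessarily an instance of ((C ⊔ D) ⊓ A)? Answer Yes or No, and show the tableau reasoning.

1. b : ((C ⊔ D) ⊓ A)?  L(b) = {B} ∪ {((¬C ⊓ ¬D) ⊔ ¬A)}
   apply at b: B⊑(C ⊔ D)
   open: L(b) ⊇ {B, C, D, ¬A, ¬E, …} (+ ∃-successors) — b ∉ ((C ⊔ D) ⊓ A) possible
2. Hence b : ((C ⊔ D) ⊓ A): not entailed.

No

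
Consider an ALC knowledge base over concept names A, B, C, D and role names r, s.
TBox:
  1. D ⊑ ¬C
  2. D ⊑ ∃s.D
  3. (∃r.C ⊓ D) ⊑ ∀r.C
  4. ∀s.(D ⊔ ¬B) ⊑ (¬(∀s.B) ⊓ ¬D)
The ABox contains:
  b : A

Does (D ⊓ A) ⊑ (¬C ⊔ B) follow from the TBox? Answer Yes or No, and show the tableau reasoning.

1. (D ⊓ A) ⊑ (¬C ⊔ B)  ⇔  ((D ⊓ A) ⊓ (C ⊓ ¬B)) unsat w.r.t. T
   all branches close; clash {C, ¬C} at x₀
2. Hence (D ⊓ A) ⊑ (¬C ⊔ B): entailed.

Yes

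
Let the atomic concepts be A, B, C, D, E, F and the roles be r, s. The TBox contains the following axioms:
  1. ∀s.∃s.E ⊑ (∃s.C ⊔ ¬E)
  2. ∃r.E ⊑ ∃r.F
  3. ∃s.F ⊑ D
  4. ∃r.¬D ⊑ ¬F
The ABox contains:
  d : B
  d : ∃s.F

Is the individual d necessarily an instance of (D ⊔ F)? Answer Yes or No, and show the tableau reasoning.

1. d : (D ⊔ F)?  L(d) = {B, ∃s.F} ∪ {(¬D ⊓ ¬F)}
   clash {D, ¬D} at d — d ∈ (D ⊔ F)
2. Hence d : (D ⊔ F): entailed.

Yes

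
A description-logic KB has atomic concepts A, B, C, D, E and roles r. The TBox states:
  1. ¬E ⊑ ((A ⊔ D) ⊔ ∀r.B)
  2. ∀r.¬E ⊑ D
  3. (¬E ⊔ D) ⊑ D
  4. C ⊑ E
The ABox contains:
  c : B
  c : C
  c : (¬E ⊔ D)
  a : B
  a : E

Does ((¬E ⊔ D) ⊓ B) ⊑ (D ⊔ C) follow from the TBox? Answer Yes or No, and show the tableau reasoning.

1. ((¬E ⊔ D) ⊓ B) ⊑ (D ⊔ C)  ⇔  (((¬E ⊔ D) ⊓ B) ⊓ (¬D ⊓ ¬C)) unsat w.r.t. T
   all branches close; clash {D, ¬D} at x₀
2. Hence ((¬E ⊔ D) ⊓ B) ⊑ (D ⊔ C): entailed.

Yes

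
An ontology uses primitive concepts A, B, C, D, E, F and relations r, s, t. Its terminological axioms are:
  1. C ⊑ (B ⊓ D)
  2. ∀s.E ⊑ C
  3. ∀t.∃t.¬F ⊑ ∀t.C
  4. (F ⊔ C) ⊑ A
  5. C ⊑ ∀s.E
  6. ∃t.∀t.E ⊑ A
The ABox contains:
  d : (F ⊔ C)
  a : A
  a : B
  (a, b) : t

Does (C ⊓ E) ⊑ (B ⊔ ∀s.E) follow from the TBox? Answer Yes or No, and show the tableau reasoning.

1. (C ⊓ E) ⊑ (B ⊔ ∀s.E)  ⇔  ((C ⊓ E) ⊓ (¬B ⊓ ∃s.¬E)) unsat w.r.t. T
   all branches close; clash {B, ¬B} at x₀
2. Hence (C ⊓ E) ⊑ (B ⊔ ∀s.E): entailed.

Yes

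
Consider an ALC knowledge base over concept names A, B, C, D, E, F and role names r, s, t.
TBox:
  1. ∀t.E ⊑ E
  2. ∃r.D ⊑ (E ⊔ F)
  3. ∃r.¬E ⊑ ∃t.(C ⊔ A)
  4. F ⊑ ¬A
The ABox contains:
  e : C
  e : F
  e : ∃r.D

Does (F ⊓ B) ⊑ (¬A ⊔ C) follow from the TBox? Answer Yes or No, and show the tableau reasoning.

Yes

1. (F ⊓ B) ⊑ (¬A ⊔ C)  ⇔  ((F ⊓ B) ⊓ (A ⊓ ¬C)) unsat w.r.t. T
   all branches close; clash {A, ¬A} at x₀
2. Hence (F ⊓ B) ⊑ (¬A ⊔ C): entailed.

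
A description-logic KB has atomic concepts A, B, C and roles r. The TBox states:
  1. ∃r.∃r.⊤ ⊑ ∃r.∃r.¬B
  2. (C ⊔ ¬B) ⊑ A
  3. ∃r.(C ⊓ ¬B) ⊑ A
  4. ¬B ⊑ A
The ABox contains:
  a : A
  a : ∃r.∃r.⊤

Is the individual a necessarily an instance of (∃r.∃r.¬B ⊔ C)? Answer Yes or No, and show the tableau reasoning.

1. a : (∃r.∃r.¬B ⊔ C)?  L(a) = {A, ∃r.∃r.⊤} ∪ {(∀r.∀r.B ⊓ ¬C)}
   clash {B, ¬B} at an ∃-successor — a ∈ (∃r.∃r.¬B ⊔ C)
2. Hence a : (∃r.∃r.¬B ⊔ C): entailed.

Yes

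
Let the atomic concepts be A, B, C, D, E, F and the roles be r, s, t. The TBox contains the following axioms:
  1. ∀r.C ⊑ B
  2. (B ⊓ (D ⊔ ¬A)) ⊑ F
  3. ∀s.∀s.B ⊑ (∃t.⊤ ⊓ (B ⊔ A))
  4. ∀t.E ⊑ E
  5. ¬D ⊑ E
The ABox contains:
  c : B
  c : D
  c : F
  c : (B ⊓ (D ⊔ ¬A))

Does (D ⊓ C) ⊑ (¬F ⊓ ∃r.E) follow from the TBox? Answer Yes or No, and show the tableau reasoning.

1. (D ⊓ C) ⊑ (¬F ⊓ ∃r.E)  ⇔  ((D ⊓ C) ⊓ (F ⊔ ∀r.¬E)) unsat w.r.t. T
   open: L(x₀) ⊇ {C, D, F, ∃r.¬C, ∃s.∃s.¬B, …} (+ ∃-successors)
2. Hence (D ⊓ C) ⊑ (¬F ⊓ ∃r.E): not entailed.

No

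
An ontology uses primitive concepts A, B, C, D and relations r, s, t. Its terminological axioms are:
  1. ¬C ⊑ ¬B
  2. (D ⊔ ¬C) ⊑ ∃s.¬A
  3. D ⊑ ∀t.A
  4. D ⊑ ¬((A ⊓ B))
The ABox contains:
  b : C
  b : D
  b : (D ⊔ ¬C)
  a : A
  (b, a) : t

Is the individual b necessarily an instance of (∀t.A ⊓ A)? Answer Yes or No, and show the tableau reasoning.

No

1. b : (∀t.A ⊓ A)?  L(b) = {C, D, (D ⊔ ¬C)} ∪ {(∃t.¬A ⊔ ¬A)}
   apply at b: (D ⊔ ¬C)⊑∃s.¬A; D⊑∀t.A; D⊑¬((A ⊓ B))
   open: L(b) ⊇ {C, D, ¬A, ∀t.A, ∃s.¬A} (+ ∃-successors) — b ∉ (∀t.A ⊓ A) possible
2. Hence b : (∀t.A ⊓ A): not entailed.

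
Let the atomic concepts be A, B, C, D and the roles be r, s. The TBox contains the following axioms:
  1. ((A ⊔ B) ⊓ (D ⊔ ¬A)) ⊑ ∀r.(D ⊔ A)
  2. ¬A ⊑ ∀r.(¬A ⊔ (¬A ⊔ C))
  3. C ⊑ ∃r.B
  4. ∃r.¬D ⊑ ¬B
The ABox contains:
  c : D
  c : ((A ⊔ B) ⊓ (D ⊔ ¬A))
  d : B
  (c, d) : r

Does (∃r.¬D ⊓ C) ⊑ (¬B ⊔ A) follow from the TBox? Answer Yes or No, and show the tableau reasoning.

Yes

1. (∃r.¬D ⊓ C) ⊑ (¬B ⊔ A)  ⇔  ((∃r.¬D ⊓ C) ⊓ (B ⊓ ¬A)) unsat w.r.t. T
   all branches close; clash {B, ¬B} at x₀
2. Hence (∃r.¬D ⊓ C) ⊑ (¬B ⊔ A): entailed.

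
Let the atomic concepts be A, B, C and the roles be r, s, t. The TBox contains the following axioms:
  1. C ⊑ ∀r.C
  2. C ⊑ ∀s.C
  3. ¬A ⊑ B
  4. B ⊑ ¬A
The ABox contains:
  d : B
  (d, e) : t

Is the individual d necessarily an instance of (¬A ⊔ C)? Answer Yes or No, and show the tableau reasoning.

Yes

1. d : (¬A ⊔ C)?  L(d) = {B} ∪ {(A ⊓ ¬C)}
   clash {A, ¬A} at d — d ∈ (¬A ⊔ C)
2. Hence d : (¬A ⊔ C): entailed.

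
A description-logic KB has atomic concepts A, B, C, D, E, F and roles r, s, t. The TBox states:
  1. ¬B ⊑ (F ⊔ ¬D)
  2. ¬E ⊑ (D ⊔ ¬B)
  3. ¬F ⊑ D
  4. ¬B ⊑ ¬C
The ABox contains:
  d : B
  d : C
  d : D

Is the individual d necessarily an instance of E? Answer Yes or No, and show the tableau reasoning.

1. d : E?  L(d) = {B, C, D} ∪ {¬E}
   apply at d: ¬E⊑(D ⊔ ¬B)
   open: L(d) ⊇ {B, C, D, ¬E} — d ∉ E possible
2. Hence d : E: not entailed.

No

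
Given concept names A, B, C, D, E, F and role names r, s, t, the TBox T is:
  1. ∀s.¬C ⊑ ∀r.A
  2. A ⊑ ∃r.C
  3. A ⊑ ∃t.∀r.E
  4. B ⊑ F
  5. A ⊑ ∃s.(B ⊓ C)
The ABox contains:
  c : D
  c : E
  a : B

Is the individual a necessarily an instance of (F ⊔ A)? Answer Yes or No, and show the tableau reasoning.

Yes

1. a : (F ⊔ A)?  L(a) = {B} ∪ {(¬F ⊓ ¬A)}
   clash {F, ¬F} at a — a ∈ (F ⊔ A)
2. Hence a : (F ⊔ A): entailed.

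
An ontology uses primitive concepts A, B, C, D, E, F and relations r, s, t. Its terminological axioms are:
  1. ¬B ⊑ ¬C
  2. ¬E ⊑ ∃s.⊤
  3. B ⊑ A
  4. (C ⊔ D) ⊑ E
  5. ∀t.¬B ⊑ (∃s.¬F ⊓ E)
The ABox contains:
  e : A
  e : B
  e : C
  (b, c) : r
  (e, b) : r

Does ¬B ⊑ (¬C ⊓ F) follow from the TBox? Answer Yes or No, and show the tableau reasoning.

1. ¬B ⊑ (¬C ⊓ F)  ⇔  (¬B ⊓ (C ⊔ ¬F)) unsat w.r.t. T
   apply at x₀: ¬B⊑¬C
   open: L(x₀) ⊇ {E, ¬B, ¬C, ¬F, ∃t.B} (+ ∃-successors)
2. Hence ¬B ⊑ (¬C ⊓ F): not entailed.

No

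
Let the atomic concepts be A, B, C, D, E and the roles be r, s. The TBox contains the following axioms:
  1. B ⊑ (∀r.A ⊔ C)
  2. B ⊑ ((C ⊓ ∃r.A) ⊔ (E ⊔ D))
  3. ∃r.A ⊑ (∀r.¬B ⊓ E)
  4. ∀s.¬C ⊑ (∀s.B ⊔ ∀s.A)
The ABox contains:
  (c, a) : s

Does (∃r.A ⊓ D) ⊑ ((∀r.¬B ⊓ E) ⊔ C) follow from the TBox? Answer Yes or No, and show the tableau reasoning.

1. (∃r.A ⊓ D) ⊑ ((∀r.¬B ⊓ E) ⊔ C)  ⇔  ((∃r.A ⊓ D) ⊓ ((∃r.B ⊔ ¬E) ⊓ ¬C)) unsat w.r.t. T
   all branches close; clash {C, ¬C} at x₀
2. Hence (∃r.A ⊓ D) ⊑ ((∀r.¬B ⊓ E) ⊔ C): entailed.

Yes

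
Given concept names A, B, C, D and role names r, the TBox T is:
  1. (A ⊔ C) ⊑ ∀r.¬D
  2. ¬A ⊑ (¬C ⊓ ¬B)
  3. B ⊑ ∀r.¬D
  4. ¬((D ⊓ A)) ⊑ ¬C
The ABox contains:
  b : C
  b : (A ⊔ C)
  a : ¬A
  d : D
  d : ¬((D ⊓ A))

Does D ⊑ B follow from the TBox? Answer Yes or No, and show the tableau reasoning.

No

1. D ⊑ B  ⇔  (D ⊓ ¬B) unsat w.r.t. T
   open: L(x₀) ⊇ {A, D, ¬B, ∀r.¬D}
2. Hence D ⊑ B: not entailed.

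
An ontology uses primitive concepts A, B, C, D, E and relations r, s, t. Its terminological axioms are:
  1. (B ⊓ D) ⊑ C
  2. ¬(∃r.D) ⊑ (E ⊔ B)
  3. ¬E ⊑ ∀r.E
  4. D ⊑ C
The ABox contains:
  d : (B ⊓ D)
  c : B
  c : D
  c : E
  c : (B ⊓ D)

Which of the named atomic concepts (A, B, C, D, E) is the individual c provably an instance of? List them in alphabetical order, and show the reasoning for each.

1. c : A?  L(c) = {B, D, E, (B ⊓ D)} ∪ {¬A}
   apply at c: (B ⊓ D)⊑C; D⊑C
   open: L(c) ⊇ {B, C, D, E, ¬A, …} (+ ∃-successors) — c ∉ A possible
2. c : B?  L(c) = {B, D, E, (B ⊓ D)} ∪ {¬B}
   clash {B, ¬B} at c — c ∈ B
3. c : C?  L(c) = {B, D, E, (B ⊓ D)} ∪ {¬C}
   clash {C, ¬C} at c — c ∈ C
4. c : D?  L(c) = {B, D, E, (B ⊓ D)} ∪ {¬D}
   clash {D, ¬D} at c — c ∈ D
5. c : E?  L(c) = {B, D, E, (B ⊓ D)} ∪ {¬E}
   clash {E, ¬E} at c — c ∈ E
6. Entailed for c: {B, C, D, E}

{B, C, D, E}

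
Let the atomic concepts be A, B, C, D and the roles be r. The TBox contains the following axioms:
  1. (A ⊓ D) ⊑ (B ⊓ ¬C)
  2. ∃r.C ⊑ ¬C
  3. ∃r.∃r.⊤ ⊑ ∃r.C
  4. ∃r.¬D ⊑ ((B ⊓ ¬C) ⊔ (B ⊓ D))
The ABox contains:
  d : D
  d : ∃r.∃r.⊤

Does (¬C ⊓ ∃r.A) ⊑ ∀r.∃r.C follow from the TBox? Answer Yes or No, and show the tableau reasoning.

No

1. (¬C ⊓ ∃r.A) ⊑ ∀r.∃r.C  ⇔  ((¬C ⊓ ∃r.A) ⊓ ∃r.∀r.¬C) unsat w.r.t. T
   open: L(x₀) ⊇ {¬A, ¬C, ∀r.D, ∀r.∀r.⊥, ∃r.A, …} (+ ∃-successors)
2. Hence (¬C ⊓ ∃r.A) ⊑ ∀r.∃r.C: not entailed.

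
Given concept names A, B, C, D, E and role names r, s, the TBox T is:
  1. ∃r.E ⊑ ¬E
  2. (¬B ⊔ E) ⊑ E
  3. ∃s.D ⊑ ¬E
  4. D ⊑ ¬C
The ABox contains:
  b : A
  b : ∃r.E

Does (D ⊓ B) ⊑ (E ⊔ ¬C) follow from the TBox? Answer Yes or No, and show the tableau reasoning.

Yes

1. (D ⊓ B) ⊑ (E ⊔ ¬C)  ⇔  ((D ⊓ B) ⊓ (¬E ⊓ C)) unsat w.r.t. T
   all branches close; clash {C, ¬C} at x₀
2. Hence (D ⊓ B) ⊑ (E ⊔ ¬C): entailed.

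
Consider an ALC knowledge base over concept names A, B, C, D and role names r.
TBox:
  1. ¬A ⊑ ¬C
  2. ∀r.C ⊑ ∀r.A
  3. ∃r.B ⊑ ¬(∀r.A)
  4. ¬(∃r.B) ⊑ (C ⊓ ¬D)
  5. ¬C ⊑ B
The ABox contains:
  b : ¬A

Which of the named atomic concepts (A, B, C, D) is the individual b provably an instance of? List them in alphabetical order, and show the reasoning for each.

{B}

1. b : A?  L(b) = {¬A} ∪ {¬A}
   apply at b: ¬A⊑¬C
   open: L(b) ⊇ {B, ¬A, ¬C, ∃r.B, ∃r.¬A, …} (+ ∃-successors) — b ∉ A possible
2. b : B?  L(b) = {¬A} ∪ {¬B}
   clash {B, ¬B} at b — b ∈ B
3. b : C?  L(b) = {¬A} ∪ {¬C}
   apply at b: ¬C⊑B
   open: L(b) ⊇ {B, ¬A, ¬C, ∃r.B, ∃r.¬A, …} (+ ∃-successors) — b ∉ C possible
4. b : D?  L(b) = {¬A} ∪ {¬D}
   apply at b: ¬A⊑¬C
   open: L(b) ⊇ {B, ¬A, ¬C, ¬D, ∃r.B, …} (+ ∃-successors) — b ∉ D possible
5. Entailed for b: {B}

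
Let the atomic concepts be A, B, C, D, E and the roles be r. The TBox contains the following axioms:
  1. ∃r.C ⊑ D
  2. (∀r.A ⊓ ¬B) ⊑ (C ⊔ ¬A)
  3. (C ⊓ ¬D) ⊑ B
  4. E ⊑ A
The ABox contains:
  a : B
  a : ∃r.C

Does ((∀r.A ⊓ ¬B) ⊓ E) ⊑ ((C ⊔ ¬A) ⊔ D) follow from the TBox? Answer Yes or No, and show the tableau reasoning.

Yes

1. ((∀r.A ⊓ ¬B) ⊓ E) ⊑ ((C ⊔ ¬A) ⊔ D)  ⇔  (((∀r.A ⊓ ¬B) ⊓ E) ⊓ ((¬C ⊓ A) ⊓ ¬D)) unsat w.r.t. T
   all branches close; clash {B, ¬B} at x₀
2. Hence ((∀r.A ⊓ ¬B) ⊓ E) ⊑ ((C ⊔ ¬A) ⊔ D): entailed.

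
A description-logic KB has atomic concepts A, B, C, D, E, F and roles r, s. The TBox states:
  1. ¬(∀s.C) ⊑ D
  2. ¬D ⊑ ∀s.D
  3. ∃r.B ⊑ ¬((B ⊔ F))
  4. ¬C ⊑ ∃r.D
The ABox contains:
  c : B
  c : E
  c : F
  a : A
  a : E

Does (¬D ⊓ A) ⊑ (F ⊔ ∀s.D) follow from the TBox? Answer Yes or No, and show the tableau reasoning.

1. (¬D ⊓ A) ⊑ (F ⊔ ∀s.D)  ⇔  ((¬D ⊓ A) ⊓ (¬F ⊓ ∃s.¬D)) unsat w.r.t. T
   all branches close; clash {D, ¬D} at x₀
2. Hence (¬D ⊓ A) ⊑ (F ⊔ ∀s.D): entailed.

Yes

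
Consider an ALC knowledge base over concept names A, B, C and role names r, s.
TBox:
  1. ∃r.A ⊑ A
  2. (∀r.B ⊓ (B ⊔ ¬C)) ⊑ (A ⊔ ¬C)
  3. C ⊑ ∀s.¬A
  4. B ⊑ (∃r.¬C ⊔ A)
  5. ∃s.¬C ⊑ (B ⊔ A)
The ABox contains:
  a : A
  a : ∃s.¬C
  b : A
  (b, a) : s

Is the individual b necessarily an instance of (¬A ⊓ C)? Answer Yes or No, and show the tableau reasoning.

1. b : (¬A ⊓ C)?  L(b) = {A} ∪ {(A ⊔ ¬C)}
   open: L(b) ⊇ {A, ¬B, ¬C, ∀s.C} — b ∉ (¬A ⊓ C) possible
2. Hence b : (¬A ⊓ C): not entailed.

No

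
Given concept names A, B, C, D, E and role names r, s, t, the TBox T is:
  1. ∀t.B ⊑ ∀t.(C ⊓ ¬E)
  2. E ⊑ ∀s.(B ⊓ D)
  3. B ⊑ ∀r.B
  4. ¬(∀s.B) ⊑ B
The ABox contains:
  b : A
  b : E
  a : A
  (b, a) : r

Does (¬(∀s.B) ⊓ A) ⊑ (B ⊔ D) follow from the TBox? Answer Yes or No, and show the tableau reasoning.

Yes

1. (¬(∀s.B) ⊓ A) ⊑ (B ⊔ D)  ⇔  ((∃s.¬B ⊓ A) ⊓ (¬B ⊓ ¬D)) unsat w.r.t. T
   all branches close; clash {B, ¬B} at x₀
2. Hence (¬(∀s.B) ⊓ A) ⊑ (B ⊔ D): entailed.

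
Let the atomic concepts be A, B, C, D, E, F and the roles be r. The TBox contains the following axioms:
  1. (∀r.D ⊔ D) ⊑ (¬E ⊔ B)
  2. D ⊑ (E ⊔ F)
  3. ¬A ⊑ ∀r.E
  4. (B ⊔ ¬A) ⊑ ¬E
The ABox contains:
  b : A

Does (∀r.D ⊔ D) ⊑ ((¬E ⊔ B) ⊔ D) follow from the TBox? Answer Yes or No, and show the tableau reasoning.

1. (∀r.D ⊔ D) ⊑ ((¬E ⊔ B) ⊔ D)  ⇔  ((∀r.D ⊔ D) ⊓ ((E ⊓ ¬B) ⊓ ¬D)) unsat w.r.t. T
   all branches close; clash {D, ¬D} at x₀
2. Hence (∀r.D ⊔ D) ⊑ ((¬E ⊔ B) ⊔ D): entailed.

Yes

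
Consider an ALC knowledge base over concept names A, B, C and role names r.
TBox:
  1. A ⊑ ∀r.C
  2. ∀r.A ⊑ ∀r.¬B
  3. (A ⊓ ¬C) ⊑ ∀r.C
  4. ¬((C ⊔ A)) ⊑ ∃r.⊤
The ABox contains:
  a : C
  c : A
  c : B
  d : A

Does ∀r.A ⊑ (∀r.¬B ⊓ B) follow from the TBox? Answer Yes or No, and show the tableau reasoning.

1. ∀r.A ⊑ (∀r.¬B ⊓ B)  ⇔  (∀r.A ⊓ (∃r.B ⊔ ¬B)) unsat w.r.t. T
   apply at x₀: ∀r.A⊑∀r.¬B
   open: L(x₀) ⊇ {C, ¬A, ¬B, ∀r.A, ∀r.¬B}
2. Hence ∀r.A ⊑ (∀r.¬B ⊓ B): not entailed.

No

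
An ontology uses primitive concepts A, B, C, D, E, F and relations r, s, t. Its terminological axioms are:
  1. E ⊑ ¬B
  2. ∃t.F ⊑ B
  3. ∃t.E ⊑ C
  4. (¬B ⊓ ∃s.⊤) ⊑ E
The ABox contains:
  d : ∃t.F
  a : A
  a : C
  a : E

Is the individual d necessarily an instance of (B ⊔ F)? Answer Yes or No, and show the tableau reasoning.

Yes

1. d : (B ⊔ F)?  L(d) = {∃t.F} ∪ {(¬B ⊓ ¬F)}
   clash {B, ¬B} at d — d ∈ (B ⊔ F)
2. Hence d : (B ⊔ F): entailed.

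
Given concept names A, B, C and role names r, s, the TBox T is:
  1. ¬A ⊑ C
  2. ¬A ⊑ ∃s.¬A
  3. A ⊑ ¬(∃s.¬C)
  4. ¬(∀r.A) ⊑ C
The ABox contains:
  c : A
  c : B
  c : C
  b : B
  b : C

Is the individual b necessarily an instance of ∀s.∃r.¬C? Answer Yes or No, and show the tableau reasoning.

No

1. b : ∀s.∃r.¬C?  L(b) = {B, C} ∪ {∃s.∀r.C}
   open: L(b) ⊇ {B, C, ¬A, ∃s.¬A, ∃s.∀r.C} (+ ∃-successors) — b ∉ ∀s.∃r.¬C possible
2. Hence b : ∀s.∃r.¬C: not entailed.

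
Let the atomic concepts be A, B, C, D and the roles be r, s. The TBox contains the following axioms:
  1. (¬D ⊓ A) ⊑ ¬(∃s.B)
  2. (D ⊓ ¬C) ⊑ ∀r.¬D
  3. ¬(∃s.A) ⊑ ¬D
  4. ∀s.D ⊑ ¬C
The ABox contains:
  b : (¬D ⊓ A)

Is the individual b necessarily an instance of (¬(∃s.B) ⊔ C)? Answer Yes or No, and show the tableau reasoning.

1. b : (¬(∃s.B) ⊔ C)?  L(b) = {(¬D ⊓ A)} ∪ {(∃s.B ⊓ ¬C)}
   clash {B, ¬B} at an ∃-successor — b ∈ (¬(∃s.B) ⊔ C)
2. Hence b : (¬(∃s.B) ⊔ C): entailed.

Yes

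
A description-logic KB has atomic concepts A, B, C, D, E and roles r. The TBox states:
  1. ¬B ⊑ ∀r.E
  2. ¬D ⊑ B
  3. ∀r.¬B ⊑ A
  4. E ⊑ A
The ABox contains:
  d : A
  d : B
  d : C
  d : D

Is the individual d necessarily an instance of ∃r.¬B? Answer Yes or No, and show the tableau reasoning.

No

1. d : ∃r.¬B?  L(d) = {A, B, C, D} ∪ {∀r.B}
   open: L(d) ⊇ {A, B, C, D, ∀r.B} — d ∉ ∃r.¬B possible
2. Hence d : ∃r.¬B: not entailed.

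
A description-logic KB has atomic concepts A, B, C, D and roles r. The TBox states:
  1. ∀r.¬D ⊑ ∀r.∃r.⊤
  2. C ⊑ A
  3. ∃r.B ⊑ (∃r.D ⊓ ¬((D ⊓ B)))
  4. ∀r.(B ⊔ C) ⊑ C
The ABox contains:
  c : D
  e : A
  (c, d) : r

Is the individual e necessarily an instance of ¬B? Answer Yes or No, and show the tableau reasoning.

No

1. e : ¬B?  L(e) = {A} ∪ {B}
   open: L(e) ⊇ {A, B, ∀r.¬B, ∃r.(¬B ⊓ ¬C), ∃r.D} (+ ∃-successors) — e ∉ ¬B possible
2. Hence e : ¬B: not entailed.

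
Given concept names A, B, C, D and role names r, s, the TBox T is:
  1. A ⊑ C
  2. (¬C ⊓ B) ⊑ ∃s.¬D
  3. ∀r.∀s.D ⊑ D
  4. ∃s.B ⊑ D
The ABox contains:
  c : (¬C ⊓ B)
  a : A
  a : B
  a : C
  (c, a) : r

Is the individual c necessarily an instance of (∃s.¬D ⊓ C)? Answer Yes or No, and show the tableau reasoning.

1. c : (∃s.¬D ⊓ C)?  L(c) = {(¬C ⊓ B)} ∪ {(∀s.D ⊔ ¬C)}
   apply at c: (¬C ⊓ B)⊑∃s.¬D
   open: L(c) ⊇ {B, ¬A, ¬C, ∀s.¬B, ∃r.∃s.¬D, …} (+ ∃-successors) — c ∉ (∃s.¬D ⊓ C) possible
2. Hence c : (∃s.¬D ⊓ C): not entailed.

No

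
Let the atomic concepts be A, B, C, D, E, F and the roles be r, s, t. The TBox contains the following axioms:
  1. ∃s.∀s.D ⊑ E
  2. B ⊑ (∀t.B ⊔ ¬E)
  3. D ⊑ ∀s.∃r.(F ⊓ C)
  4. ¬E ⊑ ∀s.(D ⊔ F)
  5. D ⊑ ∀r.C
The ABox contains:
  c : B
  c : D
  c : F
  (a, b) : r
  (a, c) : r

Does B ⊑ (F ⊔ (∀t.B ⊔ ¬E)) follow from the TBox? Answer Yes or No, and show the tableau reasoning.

Yes

1. B ⊑ (F ⊔ (∀t.B ⊔ ¬E))  ⇔  (B ⊓ (¬F ⊓ (∃t.¬B ⊓ E))) unsat w.r.t. T
   all branches close; clash {E, ¬E} at x₀
2. Hence B ⊑ (F ⊔ (∀t.B ⊔ ¬E)): entailed.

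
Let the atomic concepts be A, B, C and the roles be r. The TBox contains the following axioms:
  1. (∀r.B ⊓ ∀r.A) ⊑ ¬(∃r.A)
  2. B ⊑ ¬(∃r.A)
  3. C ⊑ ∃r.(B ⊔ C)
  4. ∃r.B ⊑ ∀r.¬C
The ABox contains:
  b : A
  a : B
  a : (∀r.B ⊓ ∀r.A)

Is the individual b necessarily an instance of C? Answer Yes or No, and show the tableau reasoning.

No

1. b : C?  L(b) = {A} ∪ {¬C}
   open: L(b) ⊇ {A, ¬B, ¬C, ∀r.¬B, ∃r.¬B} (+ ∃-successors) — b ∉ C possible
2. Hence b : C: not entailed.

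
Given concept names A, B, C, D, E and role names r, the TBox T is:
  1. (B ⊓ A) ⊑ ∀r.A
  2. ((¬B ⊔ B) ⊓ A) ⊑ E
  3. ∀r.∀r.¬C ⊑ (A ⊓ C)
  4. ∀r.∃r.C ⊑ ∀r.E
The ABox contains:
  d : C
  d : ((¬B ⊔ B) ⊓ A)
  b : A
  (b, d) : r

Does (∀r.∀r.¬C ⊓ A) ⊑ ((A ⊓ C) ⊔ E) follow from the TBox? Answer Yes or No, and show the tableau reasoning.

1. (∀r.∀r.¬C ⊓ A) ⊑ ((A ⊓ C) ⊔ E)  ⇔  ((∀r.∀r.¬C ⊓ A) ⊓ ((¬A ⊔ ¬C) ⊓ ¬E)) unsat w.r.t. T
   all branches close; clash {C, ¬C} at x₀
2. Hence (∀r.∀r.¬C ⊓ A) ⊑ ((A ⊓ C) ⊔ E): entailed.

Yes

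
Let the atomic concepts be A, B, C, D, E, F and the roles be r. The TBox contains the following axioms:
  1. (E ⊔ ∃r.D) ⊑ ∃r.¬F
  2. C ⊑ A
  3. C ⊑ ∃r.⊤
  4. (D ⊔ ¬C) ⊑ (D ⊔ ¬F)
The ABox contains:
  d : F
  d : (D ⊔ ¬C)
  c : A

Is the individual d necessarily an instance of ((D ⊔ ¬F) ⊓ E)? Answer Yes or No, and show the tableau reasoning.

1. d : ((D ⊔ ¬F) ⊓ E)?  L(d) = {F, (D ⊔ ¬C)} ∪ {((¬D ⊓ F) ⊔ ¬E)}
   apply at d: (D ⊔ ¬C)⊑(D ⊔ ¬F)
   open: L(d) ⊇ {D, F, ¬C, ¬E, ∀r.¬D} — d ∉ ((D ⊔ ¬F) ⊓ E) possible
2. Hence d : ((D ⊔ ¬F) ⊓ E): not entailed.

No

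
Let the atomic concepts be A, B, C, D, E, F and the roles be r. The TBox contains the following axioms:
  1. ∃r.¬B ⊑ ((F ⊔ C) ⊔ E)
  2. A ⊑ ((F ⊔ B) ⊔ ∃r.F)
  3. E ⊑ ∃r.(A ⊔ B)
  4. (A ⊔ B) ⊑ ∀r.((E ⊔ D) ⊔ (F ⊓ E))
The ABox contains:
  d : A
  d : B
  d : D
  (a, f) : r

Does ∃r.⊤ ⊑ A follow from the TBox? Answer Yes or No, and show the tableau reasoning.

No

1. ∃r.⊤ ⊑ A  ⇔  (∃r.⊤ ⊓ ¬A) unsat w.r.t. T
   open: L(x₀) ⊇ {¬A, ¬B, ¬E, ∀r.B, ∃r.⊤} (+ ∃-successors)
2. Hence ∃r.⊤ ⊑ A: not entailed.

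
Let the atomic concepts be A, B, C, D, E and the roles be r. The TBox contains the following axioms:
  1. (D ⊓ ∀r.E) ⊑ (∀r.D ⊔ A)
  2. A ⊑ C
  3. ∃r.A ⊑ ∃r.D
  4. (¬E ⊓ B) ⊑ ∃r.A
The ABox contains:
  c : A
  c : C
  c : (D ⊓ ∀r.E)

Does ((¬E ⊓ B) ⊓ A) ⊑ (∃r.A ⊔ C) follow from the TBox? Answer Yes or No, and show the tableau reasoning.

1. ((¬E ⊓ B) ⊓ A) ⊑ (∃r.A ⊔ C)  ⇔  (((¬E ⊓ B) ⊓ A) ⊓ (∀r.¬A ⊓ ¬C)) unsat w.r.t. T
   all branches close; clash {C, ¬C} at x₀
2. Hence ((¬E ⊓ B) ⊓ A) ⊑ (∃r.A ⊔ C): entailed.

Yes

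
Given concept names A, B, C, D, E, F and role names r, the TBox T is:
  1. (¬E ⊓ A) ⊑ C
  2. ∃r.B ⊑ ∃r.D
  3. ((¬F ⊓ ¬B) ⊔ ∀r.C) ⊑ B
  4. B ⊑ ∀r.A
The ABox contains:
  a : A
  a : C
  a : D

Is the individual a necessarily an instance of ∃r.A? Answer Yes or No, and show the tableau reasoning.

1. a : ∃r.A?  L(a) = {A, C, D} ∪ {∀r.¬A}
   open: L(a) ⊇ {A, C, D, F, ¬B, …} (+ ∃-successors) — a ∉ ∃r.A possible
2. Hence a : ∃r.A: not entailed.

No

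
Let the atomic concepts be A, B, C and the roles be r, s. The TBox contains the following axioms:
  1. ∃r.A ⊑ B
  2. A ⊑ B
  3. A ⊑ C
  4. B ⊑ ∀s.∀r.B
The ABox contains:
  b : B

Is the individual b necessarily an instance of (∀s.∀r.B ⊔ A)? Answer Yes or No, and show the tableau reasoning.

Yes

1. b : (∀s.∀r.B ⊔ A)?  L(b) = {B} ∪ {(∃s.∃r.¬B ⊓ ¬A)}
   clash {B, ¬B} at an ∃-successor — b ∈ (∀s.∀r.B ⊔ A)
2. Hence b : (∀s.∀r.B ⊔ A): entailed.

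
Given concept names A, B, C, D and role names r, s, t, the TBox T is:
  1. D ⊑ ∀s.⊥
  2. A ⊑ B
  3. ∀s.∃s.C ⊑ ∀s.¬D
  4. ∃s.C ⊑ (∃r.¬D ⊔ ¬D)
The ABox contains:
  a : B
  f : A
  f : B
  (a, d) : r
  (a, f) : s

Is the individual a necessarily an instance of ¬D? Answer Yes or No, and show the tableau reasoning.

1. a : ¬D?  L(a) = {B} ∪ {D}
   clash {D, ¬D} at a — a ∈ ¬D
2. Hence a : ¬D: entailed.

Yes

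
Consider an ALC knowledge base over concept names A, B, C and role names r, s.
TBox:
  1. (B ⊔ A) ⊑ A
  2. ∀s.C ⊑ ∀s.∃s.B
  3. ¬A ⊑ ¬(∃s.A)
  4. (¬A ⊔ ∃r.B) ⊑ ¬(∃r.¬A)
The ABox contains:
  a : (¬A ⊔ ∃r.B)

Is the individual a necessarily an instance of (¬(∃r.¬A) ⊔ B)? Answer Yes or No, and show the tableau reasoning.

Yes

1. a : (¬(∃r.¬A) ⊔ B)?  L(a) = {(¬A ⊔ ∃r.B)} ∪ {(∃r.¬A ⊓ ¬B)}
   clash {A, ¬A} at an ∃-successor — a ∈ (¬(∃r.¬A) ⊔ B)
2. Hence a : (¬(∃r.¬A) ⊔ B): entailed.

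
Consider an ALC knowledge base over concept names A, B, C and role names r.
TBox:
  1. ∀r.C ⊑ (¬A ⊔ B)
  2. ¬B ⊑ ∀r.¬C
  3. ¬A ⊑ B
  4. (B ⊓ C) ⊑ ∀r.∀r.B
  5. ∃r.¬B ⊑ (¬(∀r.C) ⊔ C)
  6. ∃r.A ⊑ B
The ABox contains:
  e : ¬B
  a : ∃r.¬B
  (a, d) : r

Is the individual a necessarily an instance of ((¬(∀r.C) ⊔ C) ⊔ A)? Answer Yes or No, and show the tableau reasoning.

1. a : ((¬(∀r.C) ⊔ C) ⊔ A)?  L(a) = {∃r.¬B} ∪ {((∀r.C ⊓ ¬C) ⊓ ¬A)}
   clash {C, ¬C} at a — a ∈ ((¬(∀r.C) ⊔ C) ⊔ A)
2. Hence a : ((¬(∀r.C) ⊔ C) ⊔ A): entailed.

Yes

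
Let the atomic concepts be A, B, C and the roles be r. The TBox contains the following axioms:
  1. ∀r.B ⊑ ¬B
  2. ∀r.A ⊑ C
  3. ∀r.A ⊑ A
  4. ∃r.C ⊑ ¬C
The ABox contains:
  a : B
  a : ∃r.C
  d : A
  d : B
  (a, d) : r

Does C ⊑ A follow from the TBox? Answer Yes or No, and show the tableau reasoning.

No

1. C ⊑ A  ⇔  (C ⊓ ¬A) unsat w.r.t. T
   open: L(x₀) ⊇ {C, ¬A, ∀r.¬C, ∃r.¬A, ∃r.¬B} (+ ∃-successors)
2. Hence C ⊑ A: not entailed.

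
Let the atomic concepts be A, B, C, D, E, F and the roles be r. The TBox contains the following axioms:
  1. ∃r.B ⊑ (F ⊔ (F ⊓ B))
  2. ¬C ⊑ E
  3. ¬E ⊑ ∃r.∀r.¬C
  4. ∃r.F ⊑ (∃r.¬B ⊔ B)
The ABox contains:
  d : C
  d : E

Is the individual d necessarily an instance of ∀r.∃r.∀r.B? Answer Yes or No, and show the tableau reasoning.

No

1. d : ∀r.∃r.∀r.B?  L(d) = {C, E} ∪ {∃r.∀r.∃r.¬B}
   open: L(d) ⊇ {C, E, ∀r.¬B, ∀r.¬F, ∃r.∀r.∃r.¬B} (+ ∃-successors) — d ∉ ∀r.∃r.∀r.B possible
2. Hence d : ∀r.∃r.∀r.B: not entailed.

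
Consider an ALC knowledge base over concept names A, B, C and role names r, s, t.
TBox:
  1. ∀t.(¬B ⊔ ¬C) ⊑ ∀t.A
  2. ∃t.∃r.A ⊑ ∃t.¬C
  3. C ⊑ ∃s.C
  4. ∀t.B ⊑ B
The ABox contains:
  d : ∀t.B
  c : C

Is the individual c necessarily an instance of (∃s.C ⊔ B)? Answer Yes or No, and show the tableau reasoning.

1. c : (∃s.C ⊔ B)?  L(c) = {C} ∪ {(∀s.¬C ⊓ ¬B)}
   clash {B, ¬B} at c — c ∈ (∃s.C ⊔ B)
2. Hence c : (∃s.C ⊔ B): entailed.

Yes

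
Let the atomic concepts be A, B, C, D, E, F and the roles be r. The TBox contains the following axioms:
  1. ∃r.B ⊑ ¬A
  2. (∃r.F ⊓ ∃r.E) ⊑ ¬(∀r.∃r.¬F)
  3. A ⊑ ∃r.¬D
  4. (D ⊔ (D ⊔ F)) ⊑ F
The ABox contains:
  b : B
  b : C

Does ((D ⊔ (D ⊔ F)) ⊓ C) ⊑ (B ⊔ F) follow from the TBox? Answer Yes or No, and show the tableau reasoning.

Yes

1. ((D ⊔ (D ⊔ F)) ⊓ C) ⊑ (B ⊔ F)  ⇔  (((D ⊔ (D ⊔ F)) ⊓ C) ⊓ (¬B ⊓ ¬F)) unsat w.r.t. T
   all branches close; clash {F, ¬F} at x₀
2. Hence ((D ⊔ (D ⊔ F)) ⊓ C) ⊑ (B ⊔ F): entailed.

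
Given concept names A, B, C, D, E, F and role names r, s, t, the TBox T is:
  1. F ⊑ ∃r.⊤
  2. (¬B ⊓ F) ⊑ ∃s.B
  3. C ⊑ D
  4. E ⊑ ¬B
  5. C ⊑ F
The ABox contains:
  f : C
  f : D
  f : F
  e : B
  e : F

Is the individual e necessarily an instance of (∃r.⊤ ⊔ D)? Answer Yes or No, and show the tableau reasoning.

Yes

1. e : (∃r.⊤ ⊔ D)?  L(e) = {B, F} ∪ {(∀r.⊥ ⊓ ¬D)}
   clash {D, ¬D} at e — e ∈ (∃r.⊤ ⊔ D)
2. Hence e : (∃r.⊤ ⊔ D): entailed.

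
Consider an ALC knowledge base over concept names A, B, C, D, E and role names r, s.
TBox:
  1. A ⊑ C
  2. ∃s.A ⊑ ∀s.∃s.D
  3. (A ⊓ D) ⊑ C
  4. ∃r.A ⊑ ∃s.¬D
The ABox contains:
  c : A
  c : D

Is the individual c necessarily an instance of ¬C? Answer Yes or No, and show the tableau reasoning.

No

1. c : ¬C?  L(c) = {A, D} ∪ {C}
   open: L(c) ⊇ {A, C, D, ∀r.¬A, ∀s.¬A} — c ∉ ¬C possible
2. Hence c : ¬C: not entailed.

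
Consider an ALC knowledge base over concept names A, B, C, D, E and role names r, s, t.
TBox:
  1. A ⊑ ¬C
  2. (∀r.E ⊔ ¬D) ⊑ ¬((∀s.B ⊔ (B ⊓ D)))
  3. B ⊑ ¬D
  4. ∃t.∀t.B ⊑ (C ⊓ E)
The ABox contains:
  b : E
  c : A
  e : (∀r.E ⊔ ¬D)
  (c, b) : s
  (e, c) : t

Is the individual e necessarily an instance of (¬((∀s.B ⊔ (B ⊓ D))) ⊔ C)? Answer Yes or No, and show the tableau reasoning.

Yes

1. e : (¬((∀s.B ⊔ (B ⊓ D))) ⊔ C)?  L(e) = {(∀r.E ⊔ ¬D)} ∪ {((∀s.B ⊔ (B ⊓ D)) ⊓ ¬C)}
   clash {D, ¬D} at e — e ∈ (¬((∀s.B ⊔ (B ⊓ D))) ⊔ C)
2. Hence e : (¬((∀s.B ⊔ (B ⊓ D))) ⊔ C): entailed.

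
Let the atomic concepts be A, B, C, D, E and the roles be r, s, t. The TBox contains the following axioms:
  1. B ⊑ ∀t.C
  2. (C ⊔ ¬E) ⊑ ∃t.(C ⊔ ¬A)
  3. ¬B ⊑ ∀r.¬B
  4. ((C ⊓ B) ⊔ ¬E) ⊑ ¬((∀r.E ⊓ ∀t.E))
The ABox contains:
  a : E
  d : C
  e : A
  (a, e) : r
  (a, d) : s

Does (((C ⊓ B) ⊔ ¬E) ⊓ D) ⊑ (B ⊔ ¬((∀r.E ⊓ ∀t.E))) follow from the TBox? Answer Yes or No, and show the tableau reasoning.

Yes

1. (((C ⊓ B) ⊔ ¬E) ⊓ D) ⊑ (B ⊔ ¬((∀r.E ⊓ ∀t.E)))  ⇔  ((((C ⊓ B) ⊔ ¬E) ⊓ D) ⊓ (¬B ⊓ (∀r.E ⊓ ∀t.E))) unsat w.r.t. T
   all branches close; clash {E, ¬E} at an ∃-successor
2. Hence (((C ⊓ B) ⊔ ¬E) ⊓ D) ⊑ (B ⊔ ¬((∀r.E ⊓ ∀t.E))): entailed.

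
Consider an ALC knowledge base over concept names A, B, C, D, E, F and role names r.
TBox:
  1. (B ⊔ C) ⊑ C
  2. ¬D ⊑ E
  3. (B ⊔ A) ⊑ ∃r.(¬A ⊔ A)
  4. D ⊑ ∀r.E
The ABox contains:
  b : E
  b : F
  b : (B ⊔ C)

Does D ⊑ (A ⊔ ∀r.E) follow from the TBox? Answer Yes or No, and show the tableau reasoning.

Yes

1. D ⊑ (A ⊔ ∀r.E)  ⇔  (D ⊓ (¬A ⊓ ∃r.¬E)) unsat w.r.t. T
   all branches close; clash {E, ¬E} at an ∃-successor
2. Hence D ⊑ (A ⊔ ∀r.E): entailed.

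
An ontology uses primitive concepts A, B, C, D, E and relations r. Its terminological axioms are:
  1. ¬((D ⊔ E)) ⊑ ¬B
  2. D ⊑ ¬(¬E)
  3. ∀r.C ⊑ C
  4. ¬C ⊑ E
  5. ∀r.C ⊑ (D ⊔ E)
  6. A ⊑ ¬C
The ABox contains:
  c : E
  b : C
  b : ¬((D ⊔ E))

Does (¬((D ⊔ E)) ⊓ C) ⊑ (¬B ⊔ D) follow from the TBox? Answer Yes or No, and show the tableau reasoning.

Yes

1. (¬((D ⊔ E)) ⊓ C) ⊑ (¬B ⊔ D)  ⇔  (((¬D ⊓ ¬E) ⊓ C) ⊓ (B ⊓ ¬D)) unsat w.r.t. T
   all branches close; clash {B, ¬B} at x₀
2. Hence (¬((D ⊔ E)) ⊓ C) ⊑ (¬B ⊔ D): entailed.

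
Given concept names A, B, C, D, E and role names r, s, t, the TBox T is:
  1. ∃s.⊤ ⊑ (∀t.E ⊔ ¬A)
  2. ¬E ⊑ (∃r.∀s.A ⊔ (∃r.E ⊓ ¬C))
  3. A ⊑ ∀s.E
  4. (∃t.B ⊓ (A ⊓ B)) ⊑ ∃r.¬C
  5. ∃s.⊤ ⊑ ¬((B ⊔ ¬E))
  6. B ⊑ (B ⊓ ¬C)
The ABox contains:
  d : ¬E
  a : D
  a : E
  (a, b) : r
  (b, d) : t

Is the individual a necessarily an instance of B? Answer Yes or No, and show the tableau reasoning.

No

1. a : B?  L(a) = {D, E} ∪ {¬B}
   open: L(a) ⊇ {D, E, ¬A, ¬B, ∀s.⊥, …} — a ∉ B possible
2. Hence a : B: not entailed.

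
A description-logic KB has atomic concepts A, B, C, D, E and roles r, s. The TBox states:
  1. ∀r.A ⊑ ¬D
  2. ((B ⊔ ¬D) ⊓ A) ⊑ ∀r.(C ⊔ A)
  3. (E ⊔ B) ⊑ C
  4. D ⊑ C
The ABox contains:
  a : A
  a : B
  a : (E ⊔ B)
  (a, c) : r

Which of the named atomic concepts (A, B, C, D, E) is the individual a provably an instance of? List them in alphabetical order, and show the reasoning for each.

1. a : A?  L(a) = {A, B, (E ⊔ B)} ∪ {¬A}
   clash {A, ¬A} at a — a ∈ A
2. a : B?  L(a) = {A, B, (E ⊔ B)} ∪ {¬B}
   clash {B, ¬B} at a — a ∈ B
3. a : C?  L(a) = {A, B, (E ⊔ B)} ∪ {¬C}
   clash {C, ¬C} at a — a ∈ C
4. a : D?  L(a) = {A, B, (E ⊔ B)} ∪ {¬D}
   apply at a: (E ⊔ B)⊑C
   open: L(a) ⊇ {A, B, C, ¬D, ∀r.(C ⊔ A)} — a ∉ D possible
5. a : E?  L(a) = {A, B, (E ⊔ B)} ∪ {¬E}
   apply at a: (E ⊔ B)⊑C
   open: L(a) ⊇ {A, B, C, ¬D, ¬E, …} — a ∉ E possible
6. Entailed for a: {A, B, C}

{A, B, C}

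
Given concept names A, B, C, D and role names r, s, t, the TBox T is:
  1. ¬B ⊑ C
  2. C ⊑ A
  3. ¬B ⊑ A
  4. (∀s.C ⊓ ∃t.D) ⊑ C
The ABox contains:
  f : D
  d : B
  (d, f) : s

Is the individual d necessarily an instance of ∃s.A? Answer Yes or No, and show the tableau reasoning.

1. d : ∃s.A?  L(d) = {B} ∪ {∀s.¬A}
   open: L(d) ⊇ {B, ¬C, ∀s.¬A, ∃s.¬C} (+ ∃-successors) — d ∉ ∃s.A possible
2. Hence d : ∃s.A: not entailed.

No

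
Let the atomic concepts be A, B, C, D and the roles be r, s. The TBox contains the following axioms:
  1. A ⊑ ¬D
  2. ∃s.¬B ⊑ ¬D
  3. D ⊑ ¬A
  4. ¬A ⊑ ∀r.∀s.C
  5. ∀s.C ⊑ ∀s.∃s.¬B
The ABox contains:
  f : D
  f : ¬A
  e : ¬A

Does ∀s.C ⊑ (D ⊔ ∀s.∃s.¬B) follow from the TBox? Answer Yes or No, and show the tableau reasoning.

1. ∀s.C ⊑ (D ⊔ ∀s.∃s.¬B)  ⇔  (∀s.C ⊓ (¬D ⊓ ∃s.∀s.B)) unsat w.r.t. T
   all branches close; clash {B, ¬B} at an ∃-successor
2. Hence ∀s.C ⊑ (D ⊔ ∀s.∃s.¬B): entailed.

Yes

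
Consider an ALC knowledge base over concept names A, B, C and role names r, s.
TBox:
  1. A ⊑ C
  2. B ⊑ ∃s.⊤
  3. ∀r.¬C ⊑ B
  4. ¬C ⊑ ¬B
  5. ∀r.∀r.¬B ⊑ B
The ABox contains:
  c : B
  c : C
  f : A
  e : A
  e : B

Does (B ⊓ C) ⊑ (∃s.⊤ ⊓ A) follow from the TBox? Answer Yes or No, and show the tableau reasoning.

No

1. (B ⊓ C) ⊑ (∃s.⊤ ⊓ A)  ⇔  ((B ⊓ C) ⊓ (∀s.⊥ ⊔ ¬A)) unsat w.r.t. T
   apply at x₀: B⊑∃s.⊤
   open: L(x₀) ⊇ {B, C, ¬A, ∃s.⊤} (+ ∃-successors)
2. Hence (B ⊓ C) ⊑ (∃s.⊤ ⊓ A): not entailed.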